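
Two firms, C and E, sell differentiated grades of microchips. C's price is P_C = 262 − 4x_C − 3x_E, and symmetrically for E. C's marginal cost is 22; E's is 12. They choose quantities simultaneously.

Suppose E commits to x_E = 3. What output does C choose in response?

Firm C's profit: π = x_C(262 − 4x_C − 3x_E) − 22x_C.
∂π/∂x_C = 240 − 8x_C − 3x_E = 0 ⇒ x_C = 30 − 0.375x_E.
At x_E = 3: x_C = 30 − 0.375·3 = 28.875.

28.875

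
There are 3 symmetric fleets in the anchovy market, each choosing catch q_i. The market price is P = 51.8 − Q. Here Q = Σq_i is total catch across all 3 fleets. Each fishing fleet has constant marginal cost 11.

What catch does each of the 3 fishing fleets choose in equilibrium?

A representative fishing fleet's profit is π_i = q_i(51.8 − Q) − 11q_i, with Q = q_i + Σ_{j≠i} q_j.
First-order condition: 40.8 − 2q_i − Σ_{j≠i} q_j = 0.
In a symmetric equilibrium every fishing fleet chooses the same q, so Σ_{j≠i} q_j = 2q. The condition becomes 40.8 − 4q = 0, giving q = 40.8/4 = 10.2.

10.2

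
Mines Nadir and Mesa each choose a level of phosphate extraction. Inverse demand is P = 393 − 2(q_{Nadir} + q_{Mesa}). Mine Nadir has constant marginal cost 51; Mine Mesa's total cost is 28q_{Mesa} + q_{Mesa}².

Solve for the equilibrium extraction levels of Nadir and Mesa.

Mine Nadir's profit: π = q_{Nadir}(393 − 2(q_{Nadir} + q_{Mesa})) − 51q_{Nadir}.
∂π/∂q_{Nadir} = 342 − 4q_{Nadir} − 2q_{Mesa} = 0, so q_{Nadir} = 85.5 − 0.5q_{Mesa}.
For Mesa: ∂π/∂q_{Mesa} = 365 − 6q_{Mesa} − 2q_{Nadir} = 0 ⇒ q_{Mesa} = 365/6 − (1/3)q_{Nadir}.
Substituting the second reaction function into the first: q_{Nadir} = 85.5 − 0.5(365/6 − (1/3)q_{Nadir}), which gives (5/6)q_{Nadir} = 661/12 ⇒ q_{Nadir} = 66.1.
Then q_{Mesa} = 365/6 − (1/3)·66.1 = 38.8.

66.1, 38.8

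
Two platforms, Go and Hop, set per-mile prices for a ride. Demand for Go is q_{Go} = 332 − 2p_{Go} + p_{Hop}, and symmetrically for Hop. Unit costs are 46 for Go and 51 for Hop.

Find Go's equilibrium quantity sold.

192

Go's profit: π = (p_{Go} − 46)(332 − 2p_{Go} + p_{Hop}).
∂π/∂p_{Go} = 424 − 4p_{Go} + p_{Hop} = 0 ⇒ p_{Go} = 106 + 0.25p_{Hop}.
Similarly p_{Hop} = 108.5 + 0.25p_{Go}.
Plugging p_{Hop} into Go's best response: p_{Go} = 106 + 0.25(108.5 + 0.25p_{Go}) ⇒ 0.9375p_{Go} = 133.125, so p_{Go} = 142.
Then p_{Hop} = 108.5 + 0.25·142 = 144.
q_{Go} = 332 − 2·142 + 144 = 192.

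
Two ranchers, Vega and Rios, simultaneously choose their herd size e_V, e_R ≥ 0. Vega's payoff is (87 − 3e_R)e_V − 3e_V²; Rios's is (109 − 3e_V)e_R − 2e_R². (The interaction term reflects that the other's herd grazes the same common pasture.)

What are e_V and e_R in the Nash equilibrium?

Expanding Vega's payoff: 87e_V − 3e_Re_V − 3e_V².
∂π/∂e_V = 87 − 3e_R − 6e_V = 0, so e_V = 14.5 − 0.5e_R.
Likewise for Rios: e_R = 27.25 − 0.75e_V.
Plugging e_R into Vega's best response: e_V = 14.5 − 0.5(27.25 − 0.75e_V) ⇒ 0.625e_V = 0.875, so e_V = 1.4.
Then e_R = 27.25 − 0.75·1.4 = 26.2.

1.4, 26.2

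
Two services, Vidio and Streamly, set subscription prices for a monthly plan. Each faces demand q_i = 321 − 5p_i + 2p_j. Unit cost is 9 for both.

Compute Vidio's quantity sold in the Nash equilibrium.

Vidio's profit: π = (p_{Vidio} − 9)(321 − 5p_{Vidio} + 2p_{Streamly}).
∂π/∂p_{Vidio} = 366 − 10p_{Vidio} + 2p_{Streamly} = 0 ⇒ p_{Vidio} = 36.6 + 0.2p_{Streamly}.
The game is symmetric, so in equilibrium p_{Streamly} = p_{Vidio}: the reaction function gives 0.8p_{Vidio} = 36.6, hence p_{Vidio} = 45.75.
q_{Vidio} = 321 − 5·45.75 + 2·45.75 = 183.75.

183.75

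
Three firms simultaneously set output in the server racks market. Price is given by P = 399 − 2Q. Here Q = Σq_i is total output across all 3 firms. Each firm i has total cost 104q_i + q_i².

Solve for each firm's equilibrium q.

29.5

A representative firm's profit is π_i = q_i(399 − 2Q) − 104q_i − q_i², with Q = q_i + Σ_{j≠i} q_j.
First-order condition: 295 − 6q_i − 2Σ_{j≠i} q_j = 0.
In a symmetric equilibrium every firm chooses the same q, so Σ_{j≠i} q_j = 2q. The condition becomes 295 − 10q = 0, giving q = 295/10 = 29.5.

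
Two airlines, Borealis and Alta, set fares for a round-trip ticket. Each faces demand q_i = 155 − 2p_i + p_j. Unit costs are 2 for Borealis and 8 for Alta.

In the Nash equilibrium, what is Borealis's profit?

Borealis's profit: π = (p_{Borealis} − 2)(155 − 2p_{Borealis} + p_{Alta}).
∂π/∂p_{Borealis} = 159 − 4p_{Borealis} + p_{Alta} = 0 ⇒ p_{Borealis} = 39.75 + 0.25p_{Alta}.
Similarly p_{Alta} = 42.75 + 0.25p_{Borealis}.
Plugging p_{Alta} into Borealis's best response: p_{Borealis} = 39.75 + 0.25(42.75 + 0.25p_{Borealis}) ⇒ 0.9375p_{Borealis} = 50.4375, so p_{Borealis} = 53.8.
Then p_{Alta} = 42.75 + 0.25·53.8 = 56.2.
q_{Borealis} = 155 − 2·53.8 + 56.2 = 103.6.
Profit = (53.8 − 2)·103.6 = 5366.48.

5366.48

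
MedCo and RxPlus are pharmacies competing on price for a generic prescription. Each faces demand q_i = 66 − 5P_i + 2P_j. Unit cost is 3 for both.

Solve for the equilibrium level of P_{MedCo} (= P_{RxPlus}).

MedCo's profit: π = (P_{MedCo} − 3)(66 − 5P_{MedCo} + 2P_{RxPlus}).
∂π/∂P_{MedCo} = 81 − 10P_{MedCo} + 2P_{RxPlus} = 0 ⇒ P_{MedCo} = 8.1 + 0.2P_{RxPlus}.
The game is symmetric, so in equilibrium P_{RxPlus} = P_{MedCo}: the reaction function gives 0.8P_{MedCo} = 8.1, hence P_{MedCo} = 10.125.

10.125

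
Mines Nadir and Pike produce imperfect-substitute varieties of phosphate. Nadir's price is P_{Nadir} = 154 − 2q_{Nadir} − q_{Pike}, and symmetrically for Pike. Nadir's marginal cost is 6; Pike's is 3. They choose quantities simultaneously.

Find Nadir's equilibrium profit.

1728.72

Mine Nadir's profit: π = q_{Nadir}(154 − 2q_{Nadir} − q_{Pike}) − 6q_{Nadir}.
∂π/∂q_{Nadir} = 148 − 4q_{Nadir} − q_{Pike} = 0 ⇒ q_{Nadir} = 37 − 0.25q_{Pike}.
Similarly q_{Pike} = 37.75 − 0.25q_{Nadir}.
Substituting the second reaction function into the first: q_{Nadir} = 37 − 0.25(37.75 − 0.25q_{Nadir}), which gives 0.9375q_{Nadir} = 27.5625 ⇒ q_{Nadir} = 29.4.
Then q_{Pike} = 37.75 − 0.25·29.4 = 30.4.
P_{Nadir} = 154 − 2·29.4 − 30.4 = 64.8.
Profit = (64.8 − 6)·29.4 = 1728.72.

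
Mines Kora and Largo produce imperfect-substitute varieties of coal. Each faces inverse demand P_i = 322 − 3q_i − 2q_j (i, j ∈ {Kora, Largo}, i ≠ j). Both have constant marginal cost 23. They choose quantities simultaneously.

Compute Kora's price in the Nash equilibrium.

135.125

Mine Kora's profit: π = q_{Kora}(322 − 3q_{Kora} − 2q_{Largo}) − 23q_{Kora}.
∂π/∂q_{Kora} = 299 − 6q_{Kora} − 2q_{Largo} = 0 ⇒ q_{Kora} = 299/6 − (1/3)q_{Largo}.
The game is symmetric, so in equilibrium q_{Largo} = q_{Kora}: the reaction function gives (4/3)q_{Kora} = 299/6, hence q_{Kora} = 37.375.
P_{Kora} = 322 − 3·37.375 − 2·37.375 = 135.125.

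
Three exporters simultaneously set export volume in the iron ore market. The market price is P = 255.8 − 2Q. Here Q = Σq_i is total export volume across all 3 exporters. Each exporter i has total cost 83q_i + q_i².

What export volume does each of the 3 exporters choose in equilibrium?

A representative exporter's profit is π_i = q_i(255.8 − 2Q) − 83q_i − q_i², with Q = q_i + Σ_{j≠i} q_j.
First-order condition: 172.8 − 6q_i − 2Σ_{j≠i} q_j = 0.
In a symmetric equilibrium every exporter chooses the same q, so Σ_{j≠i} q_j = 2q. The condition becomes 172.8 − 10q = 0, giving q = 172.8/10 = 17.28.

17.28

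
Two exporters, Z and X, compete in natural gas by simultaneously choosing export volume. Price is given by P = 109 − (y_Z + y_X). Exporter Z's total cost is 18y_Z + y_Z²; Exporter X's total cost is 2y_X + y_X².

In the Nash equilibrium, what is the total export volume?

39.6

Exporter Z's profit: π = y_Z(109 − (y_Z + y_X)) − 18y_Z − y_Z².
∂π/∂y_Z = 91 − 4y_Z − y_X = 0, so y_Z = 22.75 − 0.25y_X.
By the same steps for X: y_X = 26.75 − 0.25y_Z.
Substituting the second reaction function into the first: y_Z = 22.75 − 0.25(26.75 − 0.25y_Z), which gives 0.9375y_Z = 16.0625 ⇒ y_Z = 257/15.
Then y_X = 26.75 − 0.25·(257/15) = 337/15.
Total export volume: 257/15 + 337/15 = 39.6.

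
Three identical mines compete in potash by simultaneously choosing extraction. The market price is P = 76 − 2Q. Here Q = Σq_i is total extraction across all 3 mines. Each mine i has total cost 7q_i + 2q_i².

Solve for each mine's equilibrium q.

5.75

A representative mine's profit is π_i = q_i(76 − 2Q) − 7q_i − 2q_i², with Q = q_i + Σ_{j≠i} q_j.
First-order condition: 69 − 8q_i − 2Σ_{j≠i} q_j = 0.
In a symmetric equilibrium every mine chooses the same q, so Σ_{j≠i} q_j = 2q. The condition becomes 69 − 12q = 0, giving q = 69/12 = 5.75.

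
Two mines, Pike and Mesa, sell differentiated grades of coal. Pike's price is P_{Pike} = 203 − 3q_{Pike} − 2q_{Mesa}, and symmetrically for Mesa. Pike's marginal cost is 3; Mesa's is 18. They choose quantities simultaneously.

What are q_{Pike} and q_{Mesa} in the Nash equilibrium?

Mine Pike's profit: π = q_{Pike}(203 − 3q_{Pike} − 2q_{Mesa}) − 3q_{Pike}.
∂π/∂q_{Pike} = 200 − 6q_{Pike} − 2q_{Mesa} = 0 ⇒ q_{Pike} = 100/3 − (1/3)q_{Mesa}.
Similarly q_{Mesa} = 185/6 − (1/3)q_{Pike}.
Solving the two reaction functions simultaneously: (1 − (−1/3)(−1/3))q_{Pike} = 100/3 − (1/3)·(185/6), so (8/9)q_{Pike} = 415/18 and q_{Pike} = 25.9375.
Then q_{Mesa} = 185/6 − (1/3)·25.9375 = 22.1875.

25.9375, 22.1875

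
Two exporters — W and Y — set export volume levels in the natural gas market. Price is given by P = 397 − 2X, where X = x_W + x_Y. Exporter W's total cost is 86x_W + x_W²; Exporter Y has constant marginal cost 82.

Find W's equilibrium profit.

2827.47

Exporter W's profit: π = x_W(397 − 2(x_W + x_Y)) − 86x_W − x_W².
∂π/∂x_W = 311 − 6x_W − 2x_Y = 0, so x_W = 311/6 − (1/3)x_Y.
For Y: ∂π/∂x_Y = 315 − 4x_Y − 2x_W = 0 ⇒ x_Y = 78.75 − 0.5x_W.
Solving the two reaction functions simultaneously: (1 − (−1/3)(−0.5))x_W = 311/6 − (1/3)·78.75, so (5/6)x_W = 307/12 and x_W = 30.7.
Then x_Y = 78.75 − 0.5·30.7 = 63.4.
Price P = 397 − 2·94.1 = 208.8.
W's profit: (208.8 − 86)·30.7 − (30.7)² = 2827.47.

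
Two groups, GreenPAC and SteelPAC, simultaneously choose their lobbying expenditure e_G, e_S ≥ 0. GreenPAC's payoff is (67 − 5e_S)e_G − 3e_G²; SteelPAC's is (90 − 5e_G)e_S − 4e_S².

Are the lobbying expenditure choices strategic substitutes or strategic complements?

strategic substitutes

Expanding GreenPAC's payoff: 67e_G − 5e_Se_G − 3e_G².
∂π/∂e_G = 67 − 5e_S − 6e_G = 0, so e_G = 67/6 − (5/6)e_S.
The best-response slope de_G/de_S = −5/6 < 0: the reaction function is downward-sloping, so the choices are strategic substitutes.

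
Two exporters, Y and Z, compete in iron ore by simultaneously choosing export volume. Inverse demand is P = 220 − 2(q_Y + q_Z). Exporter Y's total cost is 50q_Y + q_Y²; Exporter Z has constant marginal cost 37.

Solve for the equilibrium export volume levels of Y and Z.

15.7, 37.9

Exporter Y's profit: π = q_Y(220 − 2(q_Y + q_Z)) − 50q_Y − q_Y².
∂π/∂q_Y = 170 − 6q_Y − 2q_Z = 0, so q_Y = 85/3 − (1/3)q_Z.
For Z: ∂π/∂q_Z = 183 − 4q_Z − 2q_Y = 0 ⇒ q_Z = 45.75 − 0.5q_Y.
Solving the two reaction functions simultaneously: (1 − (−1/3)(−0.5))q_Y = 85/3 − (1/3)·45.75, so (5/6)q_Y = 157/12 and q_Y = 15.7.
Then q_Z = 45.75 − 0.5·15.7 = 37.9.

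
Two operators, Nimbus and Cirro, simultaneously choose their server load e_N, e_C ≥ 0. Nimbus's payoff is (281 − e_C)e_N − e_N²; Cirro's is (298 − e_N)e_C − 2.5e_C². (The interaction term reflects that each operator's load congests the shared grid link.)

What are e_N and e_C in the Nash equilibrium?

Expanding Nimbus's payoff: 281e_N − e_Ce_N − e_N².
∂π/∂e_N = 281 − e_C − 2e_N = 0, so e_N = 140.5 − 0.5e_C.
Likewise for Cirro: e_C = 59.6 − 0.2e_N.
Substituting the second reaction function into the first: e_N = 140.5 − 0.5(59.6 − 0.2e_N), which gives 0.9e_N = 110.7 ⇒ e_N = 123.
Then e_C = 59.6 − 0.2·123 = 35.

123, 35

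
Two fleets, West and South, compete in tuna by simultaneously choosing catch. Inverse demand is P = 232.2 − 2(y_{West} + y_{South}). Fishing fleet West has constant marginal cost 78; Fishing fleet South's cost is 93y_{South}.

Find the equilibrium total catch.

48.9

Fishing fleet West's profit: π = y_{West}(232.2 − 2(y_{West} + y_{South})) − 78y_{West}.
∂π/∂y_{West} = 154.2 − 4y_{West} − 2y_{South} = 0, so y_{West} = 38.55 − 0.5y_{South}.
By the same steps for South: y_{South} = 34.8 − 0.5y_{West}.
Plugging y_{South} into West's best response: y_{West} = 38.55 − 0.5(34.8 − 0.5y_{West}) ⇒ 0.75y_{West} = 21.15, so y_{West} = 28.2.
Then y_{South} = 34.8 − 0.5·28.2 = 20.7.
Total catch: 28.2 + 20.7 = 48.9.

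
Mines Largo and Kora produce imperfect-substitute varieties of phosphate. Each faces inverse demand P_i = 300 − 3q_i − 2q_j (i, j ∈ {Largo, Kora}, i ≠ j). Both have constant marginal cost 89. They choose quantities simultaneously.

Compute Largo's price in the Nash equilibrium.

168.125

Mine Largo's profit: π = q_{Largo}(300 − 3q_{Largo} − 2q_{Kora}) − 89q_{Largo}.
∂π/∂q_{Largo} = 211 − 6q_{Largo} − 2q_{Kora} = 0 ⇒ q_{Largo} = 211/6 − (1/3)q_{Kora}.
The game is symmetric, so in equilibrium q_{Kora} = q_{Largo}: the reaction function gives (4/3)q_{Largo} = 211/6, hence q_{Largo} = 26.375.
P_{Largo} = 300 − 3·26.375 − 2·26.375 = 168.125.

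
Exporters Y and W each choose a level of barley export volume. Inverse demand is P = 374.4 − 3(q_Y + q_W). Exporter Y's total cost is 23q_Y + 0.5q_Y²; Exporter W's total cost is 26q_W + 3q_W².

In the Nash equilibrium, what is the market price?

Exporter Y's profit: π = q_Y(374.4 − 3(q_Y + q_W)) − 23q_Y − 0.5q_Y².
∂π/∂q_Y = 351.4 − 7q_Y − 3q_W = 0, so q_Y = 50.2 − (3/7)q_W.
For W: ∂π/∂q_W = 348.4 − 12q_W − 3q_Y = 0 ⇒ q_W = 871/30 − 0.25q_Y.
Substituting the second reaction function into the first: q_Y = 50.2 − (3/7)(871/30 − 0.25q_Y), which gives (25/28)q_Y = 2643/70 ⇒ q_Y = 42.288.
Then q_W = 871/30 − 0.25·42.288 = 6923/375.
Equilibrium price: P = 374.4 − 3·(22781/375) = 192.152.

192.152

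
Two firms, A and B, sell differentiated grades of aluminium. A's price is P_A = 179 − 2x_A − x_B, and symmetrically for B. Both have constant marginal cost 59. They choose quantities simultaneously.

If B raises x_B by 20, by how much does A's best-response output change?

Firm A's profit: π = x_A(179 − 2x_A − x_B) − 59x_A.
∂π/∂x_A = 120 − 4x_A − x_B = 0 ⇒ x_A = 30 − 0.25x_B.
The reaction-function slope is −0.25, so a 20-unit rise in x_B moves x_A by −0.25 × 20 = −5. A's best response falls — the actions are strategic substitutes.

-5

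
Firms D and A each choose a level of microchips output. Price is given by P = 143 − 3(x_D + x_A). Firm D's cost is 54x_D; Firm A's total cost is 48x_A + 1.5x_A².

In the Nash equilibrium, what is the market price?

Firm D's profit: π = x_D(143 − 3(x_D + x_A)) − 54x_D.
∂π/∂x_D = 89 − 6x_D − 3x_A = 0, so x_D = 89/6 − 0.5x_A.
For A: ∂π/∂x_A = 95 − 9x_A − 3x_D = 0 ⇒ x_A = 95/9 − (1/3)x_D.
Solving the two reaction functions simultaneously: (1 − (−0.5)(−1/3))x_D = 89/6 − 0.5·(95/9), so (5/6)x_D = 86/9 and x_D = 172/15.
Then x_A = 95/9 − (1/3)·(172/15) = 101/15.
Equilibrium price: P = 143 − 3·18.2 = 88.4.

88.4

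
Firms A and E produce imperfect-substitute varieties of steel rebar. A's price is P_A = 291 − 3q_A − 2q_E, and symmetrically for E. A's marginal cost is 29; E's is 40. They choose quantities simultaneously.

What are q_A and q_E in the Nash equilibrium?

33.4375, 30.6875

Firm A's profit: π = q_A(291 − 3q_A − 2q_E) − 29q_A.
∂π/∂q_A = 262 − 6q_A − 2q_E = 0 ⇒ q_A = 131/3 − (1/3)q_E.
Similarly q_E = 251/6 − (1/3)q_A.
Solving the two reaction functions simultaneously: (1 − (−1/3)(−1/3))q_A = 131/3 − (1/3)·(251/6), so (8/9)q_A = 535/18 and q_A = 33.4375.
Then q_E = 251/6 − (1/3)·33.4375 = 30.6875.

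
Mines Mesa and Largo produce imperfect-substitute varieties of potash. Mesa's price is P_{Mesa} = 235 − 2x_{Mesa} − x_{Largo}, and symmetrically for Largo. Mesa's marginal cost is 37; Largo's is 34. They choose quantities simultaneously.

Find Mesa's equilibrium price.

115.8

Mine Mesa's profit: π = x_{Mesa}(235 − 2x_{Mesa} − x_{Largo}) − 37x_{Mesa}.
∂π/∂x_{Mesa} = 198 − 4x_{Mesa} − x_{Largo} = 0 ⇒ x_{Mesa} = 49.5 − 0.25x_{Largo}.
Similarly x_{Largo} = 50.25 − 0.25x_{Mesa}.
Plugging x_{Largo} into Mesa's best response: x_{Mesa} = 49.5 − 0.25(50.25 − 0.25x_{Mesa}) ⇒ 0.9375x_{Mesa} = 36.9375, so x_{Mesa} = 39.4.
Then x_{Largo} = 50.25 − 0.25·39.4 = 40.4.
P_{Mesa} = 235 − 2·39.4 − 40.4 = 115.8.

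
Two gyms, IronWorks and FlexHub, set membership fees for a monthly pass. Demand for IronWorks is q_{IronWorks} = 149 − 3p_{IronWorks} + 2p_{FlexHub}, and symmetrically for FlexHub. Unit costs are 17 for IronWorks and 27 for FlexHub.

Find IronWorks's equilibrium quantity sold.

104.625

IronWorks's profit: π = (p_{IronWorks} − 17)(149 − 3p_{IronWorks} + 2p_{FlexHub}).
∂π/∂p_{IronWorks} = 200 − 6p_{IronWorks} + 2p_{FlexHub} = 0 ⇒ p_{IronWorks} = 100/3 + (1/3)p_{FlexHub}.
Similarly p_{FlexHub} = 115/3 + (1/3)p_{IronWorks}.
Solving the two reaction functions simultaneously: (1 − (1/3)(1/3))p_{IronWorks} = 100/3 + (1/3)·(115/3), so (8/9)p_{IronWorks} = 415/9 and p_{IronWorks} = 51.875.
Then p_{FlexHub} = 115/3 + (1/3)·51.875 = 55.625.
q_{IronWorks} = 149 − 3·51.875 + 2·55.625 = 104.625.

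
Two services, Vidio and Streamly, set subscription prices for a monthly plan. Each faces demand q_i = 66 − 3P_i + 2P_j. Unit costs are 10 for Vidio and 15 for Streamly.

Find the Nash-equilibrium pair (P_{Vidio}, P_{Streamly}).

24.9375, 26.8125

Vidio's profit: π = (P_{Vidio} − 10)(66 − 3P_{Vidio} + 2P_{Streamly}).
∂π/∂P_{Vidio} = 96 − 6P_{Vidio} + 2P_{Streamly} = 0 ⇒ P_{Vidio} = 16 + (1/3)P_{Streamly}.
Similarly P_{Streamly} = 18.5 + (1/3)P_{Vidio}.
Solving the two reaction functions simultaneously: (1 − (1/3)(1/3))P_{Vidio} = 16 + (1/3)·18.5, so (8/9)P_{Vidio} = 133/6 and P_{Vidio} = 24.9375.
Then P_{Streamly} = 18.5 + (1/3)·24.9375 = 26.8125.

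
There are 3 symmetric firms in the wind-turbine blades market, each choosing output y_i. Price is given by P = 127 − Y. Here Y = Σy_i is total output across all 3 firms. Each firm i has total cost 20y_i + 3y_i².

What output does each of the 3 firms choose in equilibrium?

10.7

A representative firm's profit is π_i = y_i(127 − Y) − 20y_i − 3y_i², with Y = y_i + Σ_{j≠i} y_j.
First-order condition: 107 − 8y_i − Σ_{j≠i} y_j = 0.
Imposing symmetry (y_j = y for all j) turns Σ_{j≠i} y_j into 2y, so 107 = 10y and y = 10.7.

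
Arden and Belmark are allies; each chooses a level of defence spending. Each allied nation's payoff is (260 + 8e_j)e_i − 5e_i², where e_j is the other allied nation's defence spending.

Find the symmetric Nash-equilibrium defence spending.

Arden's payoff is (260 + 8e_B)e_A − 5e_A².
∂π/∂e_A = 260 + 8e_B − 10e_A = 0, so e_A = 26 + 0.8e_B.
The game is symmetric, so in equilibrium e_B = e_A: the reaction function gives 0.2e_A = 26, hence e_A = 130.

130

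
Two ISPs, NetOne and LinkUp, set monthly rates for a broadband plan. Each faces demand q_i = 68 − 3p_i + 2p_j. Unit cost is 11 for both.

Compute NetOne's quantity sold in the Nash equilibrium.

NetOne's profit: π = (p_{NetOne} − 11)(68 − 3p_{NetOne} + 2p_{LinkUp}).
∂π/∂p_{NetOne} = 101 − 6p_{NetOne} + 2p_{LinkUp} = 0 ⇒ p_{NetOne} = 101/6 + (1/3)p_{LinkUp}.
Setting p_{NetOne} = p_{LinkUp} in the reaction function: p_{NetOne} = 101/6 + (1/3)p_{NetOne}, so p_{NetOne} = (101/6) / (2/3) = 25.25.
q_{NetOne} = 68 − 3·25.25 + 2·25.25 = 42.75.

42.75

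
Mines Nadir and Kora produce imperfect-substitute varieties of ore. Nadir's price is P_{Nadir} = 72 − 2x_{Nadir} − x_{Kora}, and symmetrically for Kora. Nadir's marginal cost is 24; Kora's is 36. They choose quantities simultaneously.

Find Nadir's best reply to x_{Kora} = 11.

Mine Nadir's profit: π = x_{Nadir}(72 − 2x_{Nadir} − x_{Kora}) − 24x_{Nadir}.
∂π/∂x_{Nadir} = 48 − 4x_{Nadir} − x_{Kora} = 0 ⇒ x_{Nadir} = 12 − 0.25x_{Kora}.
At x_{Kora} = 11: x_{Nadir} = 12 − 0.25·11 = 9.25.

9.25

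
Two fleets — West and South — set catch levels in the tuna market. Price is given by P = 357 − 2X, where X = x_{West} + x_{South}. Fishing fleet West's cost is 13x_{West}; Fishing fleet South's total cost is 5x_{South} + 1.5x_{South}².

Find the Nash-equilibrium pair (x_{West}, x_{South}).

71, 30

Fishing fleet West's profit: π = x_{West}(357 − 2(x_{West} + x_{South})) − 13x_{West}.
∂π/∂x_{West} = 344 − 4x_{West} − 2x_{South} = 0, so x_{West} = 86 − 0.5x_{South}.
For South: ∂π/∂x_{South} = 352 − 7x_{South} − 2x_{West} = 0 ⇒ x_{South} = 352/7 − (2/7)x_{West}.
Solving the two reaction functions simultaneously: (1 − (−0.5)(−2/7))x_{West} = 86 − 0.5·(352/7), so (6/7)x_{West} = 426/7 and x_{West} = 71.
Then x_{South} = 352/7 − (2/7)·71 = 30.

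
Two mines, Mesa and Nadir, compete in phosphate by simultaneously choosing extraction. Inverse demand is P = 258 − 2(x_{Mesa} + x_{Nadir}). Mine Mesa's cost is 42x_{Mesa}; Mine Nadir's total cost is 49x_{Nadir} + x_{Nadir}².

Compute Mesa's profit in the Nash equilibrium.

3854.42

Mine Mesa's profit: π = x_{Mesa}(258 − 2(x_{Mesa} + x_{Nadir})) − 42x_{Mesa}.
∂π/∂x_{Mesa} = 216 − 4x_{Mesa} − 2x_{Nadir} = 0, so x_{Mesa} = 54 − 0.5x_{Nadir}.
For Nadir: ∂π/∂x_{Nadir} = 209 − 6x_{Nadir} − 2x_{Mesa} = 0 ⇒ x_{Nadir} = 209/6 − (1/3)x_{Mesa}.
Substituting the second reaction function into the first: x_{Mesa} = 54 − 0.5(209/6 − (1/3)x_{Mesa}), which gives (5/6)x_{Mesa} = 439/12 ⇒ x_{Mesa} = 43.9.
Then x_{Nadir} = 209/6 − (1/3)·43.9 = 20.2.
Price P = 258 − 2·64.1 = 129.8.
Mesa's profit: (129.8 − 42)·43.9 = 3854.42.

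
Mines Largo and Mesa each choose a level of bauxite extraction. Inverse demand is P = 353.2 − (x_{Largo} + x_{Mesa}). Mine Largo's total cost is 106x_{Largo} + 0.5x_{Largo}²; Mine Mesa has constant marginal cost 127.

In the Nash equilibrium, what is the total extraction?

139.92

Mine Largo's profit: π = x_{Largo}(353.2 − (x_{Largo} + x_{Mesa})) − 106x_{Largo} − 0.5x_{Largo}².
∂π/∂x_{Largo} = 247.2 − 3x_{Largo} − x_{Mesa} = 0, so x_{Largo} = 82.4 − (1/3)x_{Mesa}.
For Mesa: ∂π/∂x_{Mesa} = 226.2 − 2x_{Mesa} − x_{Largo} = 0 ⇒ x_{Mesa} = 113.1 − 0.5x_{Largo}.
Solving the two reaction functions simultaneously: (1 − (−1/3)(−0.5))x_{Largo} = 82.4 − (1/3)·113.1, so (5/6)x_{Largo} = 44.7 and x_{Largo} = 53.64.
Then x_{Mesa} = 113.1 − 0.5·53.64 = 86.28.
Total extraction: 53.64 + 86.28 = 139.92.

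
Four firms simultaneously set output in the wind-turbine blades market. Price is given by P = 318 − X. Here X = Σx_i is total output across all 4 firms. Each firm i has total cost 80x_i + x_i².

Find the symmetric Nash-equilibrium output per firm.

A representative firm's profit is π_i = x_i(318 − X) − 80x_i − x_i², with X = x_i + Σ_{j≠i} x_j.
First-order condition: 238 − 4x_i − Σ_{j≠i} x_j = 0.
In a symmetric equilibrium every firm chooses the same x, so Σ_{j≠i} x_j = 3x. The condition becomes 238 − 7x = 0, giving x = 238/7 = 34.

34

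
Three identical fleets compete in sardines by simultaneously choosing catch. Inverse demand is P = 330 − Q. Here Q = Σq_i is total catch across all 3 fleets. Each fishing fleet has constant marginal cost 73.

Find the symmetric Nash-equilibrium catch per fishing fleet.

A representative fishing fleet's profit is π_i = q_i(330 − Q) − 73q_i, with Q = q_i + Σ_{j≠i} q_j.
First-order condition: 257 − 2q_i − Σ_{j≠i} q_j = 0.
Imposing symmetry (q_j = q for all j) turns Σ_{j≠i} q_j into 2q, so 257 = 4q and q = 64.25.

64.25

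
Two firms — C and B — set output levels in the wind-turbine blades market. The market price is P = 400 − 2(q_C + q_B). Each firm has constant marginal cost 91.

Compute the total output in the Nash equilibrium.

103

Firm C's profit: π = q_C(400 − 2(q_C + q_B)) − 91q_C.
∂π/∂q_C = 309 − 4q_C − 2q_B = 0, so q_C = 77.25 − 0.5q_B.
By symmetry q_B = q_C; substituting into the reaction function, 1.5q_C = 77.25 and q_C = 51.5.
Total output: 51.5 + 51.5 = 103.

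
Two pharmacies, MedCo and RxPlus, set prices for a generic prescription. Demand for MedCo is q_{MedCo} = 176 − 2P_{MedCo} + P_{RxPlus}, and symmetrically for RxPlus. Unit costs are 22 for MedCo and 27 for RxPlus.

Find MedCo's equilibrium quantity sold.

MedCo's profit: π = (P_{MedCo} − 22)(176 − 2P_{MedCo} + P_{RxPlus}).
∂π/∂P_{MedCo} = 220 − 4P_{MedCo} + P_{RxPlus} = 0 ⇒ P_{MedCo} = 55 + 0.25P_{RxPlus}.
Similarly P_{RxPlus} = 57.5 + 0.25P_{MedCo}.
Plugging P_{RxPlus} into MedCo's best response: P_{MedCo} = 55 + 0.25(57.5 + 0.25P_{MedCo}) ⇒ 0.9375P_{MedCo} = 69.375, so P_{MedCo} = 74.
Then P_{RxPlus} = 57.5 + 0.25·74 = 76.
q_{MedCo} = 176 − 2·74 + 76 = 104.

104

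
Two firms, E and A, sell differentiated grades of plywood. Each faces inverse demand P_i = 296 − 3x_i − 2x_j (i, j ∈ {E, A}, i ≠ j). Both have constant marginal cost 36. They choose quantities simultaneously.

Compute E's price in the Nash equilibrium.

Firm E's profit: π = x_E(296 − 3x_E − 2x_A) − 36x_E.
∂π/∂x_E = 260 − 6x_E − 2x_A = 0 ⇒ x_E = 130/3 − (1/3)x_A.
Setting x_E = x_A in the reaction function: x_E = 130/3 − (1/3)x_E, so x_E = (130/3) / (4/3) = 32.5.
P_E = 296 − 3·32.5 − 2·32.5 = 133.5.

133.5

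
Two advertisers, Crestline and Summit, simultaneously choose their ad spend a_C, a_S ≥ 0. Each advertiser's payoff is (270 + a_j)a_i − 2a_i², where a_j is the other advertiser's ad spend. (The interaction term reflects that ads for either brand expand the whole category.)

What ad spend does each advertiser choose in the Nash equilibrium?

90

Crestline's payoff is (270 + a_S)a_C − 2a_C².
∂π/∂a_C = 270 + a_S − 4a_C = 0, so a_C = 67.5 + 0.25a_S.
The game is symmetric, so in equilibrium a_S = a_C: the reaction function gives 0.75a_C = 67.5, hence a_C = 90.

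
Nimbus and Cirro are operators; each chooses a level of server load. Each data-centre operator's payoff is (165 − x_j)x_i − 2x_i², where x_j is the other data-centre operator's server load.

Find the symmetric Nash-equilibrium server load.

33

Nimbus's payoff is (165 − x_C)x_N − 2x_N².
∂π/∂x_N = 165 − x_C − 4x_N = 0, so x_N = 41.25 − 0.25x_C.
Setting x_N = x_C in the reaction function: x_N = 41.25 − 0.25x_N, so x_N = 41.25 / 1.25 = 33.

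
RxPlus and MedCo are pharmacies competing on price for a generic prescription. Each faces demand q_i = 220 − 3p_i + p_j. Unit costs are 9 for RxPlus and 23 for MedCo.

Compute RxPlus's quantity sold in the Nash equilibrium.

RxPlus's profit: π = (p_{RxPlus} − 9)(220 − 3p_{RxPlus} + p_{MedCo}).
∂π/∂p_{RxPlus} = 247 − 6p_{RxPlus} + p_{MedCo} = 0 ⇒ p_{RxPlus} = 247/6 + (1/6)p_{MedCo}.
Similarly p_{MedCo} = 289/6 + (1/6)p_{RxPlus}.
Substituting the second reaction function into the first: p_{RxPlus} = 247/6 + (1/6)(289/6 + (1/6)p_{RxPlus}), which gives (35/36)p_{RxPlus} = 1771/36 ⇒ p_{RxPlus} = 50.6.
Then p_{MedCo} = 289/6 + (1/6)·50.6 = 56.6.
q_{RxPlus} = 220 − 3·50.6 + 56.6 = 124.8.

124.8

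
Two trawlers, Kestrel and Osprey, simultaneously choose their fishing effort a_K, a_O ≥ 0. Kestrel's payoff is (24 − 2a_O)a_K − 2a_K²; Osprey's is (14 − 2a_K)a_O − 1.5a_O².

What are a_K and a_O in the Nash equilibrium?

Expanding Kestrel's payoff: 24a_K − 2a_Oa_K − 2a_K².
∂π/∂a_K = 24 − 2a_O − 4a_K = 0, so a_K = 6 − 0.5a_O.
Likewise for Osprey: a_O = 14/3 − (2/3)a_K.
Plugging a_O into Kestrel's best response: a_K = 6 − 0.5(14/3 − (2/3)a_K) ⇒ (2/3)a_K = 11/3, so a_K = 5.5.
Then a_O = 14/3 − (2/3)·5.5 = 1.

5.5, 1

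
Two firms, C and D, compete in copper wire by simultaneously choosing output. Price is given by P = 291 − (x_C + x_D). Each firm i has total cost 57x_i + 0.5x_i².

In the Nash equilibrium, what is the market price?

174

Firm C's profit: π = x_C(291 − (x_C + x_D)) − 57x_C − 0.5x_C².
∂π/∂x_C = 234 − 3x_C − x_D = 0, so x_C = 78 − (1/3)x_D.
The game is symmetric, so in equilibrium x_D = x_C: the reaction function gives (4/3)x_C = 78, hence x_C = 58.5.
Equilibrium price: P = 291 − 117 = 174.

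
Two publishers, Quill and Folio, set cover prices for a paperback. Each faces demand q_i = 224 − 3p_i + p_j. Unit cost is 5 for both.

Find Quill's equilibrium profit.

Quill's profit: π = (p_{Quill} − 5)(224 − 3p_{Quill} + p_{Folio}).
∂π/∂p_{Quill} = 239 − 6p_{Quill} + p_{Folio} = 0 ⇒ p_{Quill} = 239/6 + (1/6)p_{Folio}.
The game is symmetric, so in equilibrium p_{Folio} = p_{Quill}: the reaction function gives (5/6)p_{Quill} = 239/6, hence p_{Quill} = 47.8.
q_{Quill} = 224 − 3·47.8 + 47.8 = 128.4.
Profit = (47.8 − 5)·128.4 = 5495.52.

5495.52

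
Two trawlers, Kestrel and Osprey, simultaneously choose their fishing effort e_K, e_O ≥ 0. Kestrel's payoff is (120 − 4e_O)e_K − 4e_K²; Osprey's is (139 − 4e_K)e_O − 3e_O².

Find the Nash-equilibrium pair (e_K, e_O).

Expanding Kestrel's payoff: 120e_K − 4e_Oe_K − 4e_K².
∂π/∂e_K = 120 − 4e_O − 8e_K = 0, so e_K = 15 − 0.5e_O.
Likewise for Osprey: e_O = 139/6 − (2/3)e_K.
Plugging e_O into Kestrel's best response: e_K = 15 − 0.5(139/6 − (2/3)e_K) ⇒ (2/3)e_K = 41/12, so e_K = 5.125.
Then e_O = 139/6 − (2/3)·5.125 = 19.75.

5.125, 19.75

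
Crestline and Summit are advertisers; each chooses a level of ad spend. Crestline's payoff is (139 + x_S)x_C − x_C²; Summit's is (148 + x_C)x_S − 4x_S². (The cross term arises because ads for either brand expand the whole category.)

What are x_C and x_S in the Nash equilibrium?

84, 29

Expanding Crestline's payoff: 139x_C + x_Sx_C − x_C².
∂π/∂x_C = 139 + x_S − 2x_C = 0, so x_C = 69.5 + 0.5x_S.
Likewise for Summit: x_S = 18.5 + 0.125x_C.
Solving the two reaction functions simultaneously: (1 − (0.5)(0.125))x_C = 69.5 + 0.5·18.5, so 0.9375x_C = 78.75 and x_C = 84.
Then x_S = 18.5 + 0.125·84 = 29.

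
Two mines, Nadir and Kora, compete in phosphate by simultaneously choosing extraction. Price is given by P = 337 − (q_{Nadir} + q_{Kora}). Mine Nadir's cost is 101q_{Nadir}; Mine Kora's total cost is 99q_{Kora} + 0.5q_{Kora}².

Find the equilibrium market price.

Mine Nadir's profit: π = q_{Nadir}(337 − (q_{Nadir} + q_{Kora})) − 101q_{Nadir}.
∂π/∂q_{Nadir} = 236 − 2q_{Nadir} − q_{Kora} = 0, so q_{Nadir} = 118 − 0.5q_{Kora}.
For Kora: ∂π/∂q_{Kora} = 238 − 3q_{Kora} − q_{Nadir} = 0 ⇒ q_{Kora} = 238/3 − (1/3)q_{Nadir}.
Solving the two reaction functions simultaneously: (1 − (−0.5)(−1/3))q_{Nadir} = 118 − 0.5·(238/3), so (5/6)q_{Nadir} = 235/3 and q_{Nadir} = 94.
Then q_{Kora} = 238/3 − (1/3)·94 = 48.
Equilibrium price: P = 337 − 142 = 195.

195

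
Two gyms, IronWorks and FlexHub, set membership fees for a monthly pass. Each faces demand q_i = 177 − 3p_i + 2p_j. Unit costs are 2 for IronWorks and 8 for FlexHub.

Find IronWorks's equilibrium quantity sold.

IronWorks's profit: π = (p_{IronWorks} − 2)(177 − 3p_{IronWorks} + 2p_{FlexHub}).
∂π/∂p_{IronWorks} = 183 − 6p_{IronWorks} + 2p_{FlexHub} = 0 ⇒ p_{IronWorks} = 30.5 + (1/3)p_{FlexHub}.
Similarly p_{FlexHub} = 33.5 + (1/3)p_{IronWorks}.
Substituting the second reaction function into the first: p_{IronWorks} = 30.5 + (1/3)(33.5 + (1/3)p_{IronWorks}), which gives (8/9)p_{IronWorks} = 125/3 ⇒ p_{IronWorks} = 46.875.
Then p_{FlexHub} = 33.5 + (1/3)·46.875 = 49.125.
q_{IronWorks} = 177 − 3·46.875 + 2·49.125 = 134.625.

134.625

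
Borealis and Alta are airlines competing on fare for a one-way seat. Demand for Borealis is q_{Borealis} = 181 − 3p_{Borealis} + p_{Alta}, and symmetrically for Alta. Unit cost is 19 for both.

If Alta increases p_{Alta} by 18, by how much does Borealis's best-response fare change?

3

Borealis's profit: π = (p_{Borealis} − 19)(181 − 3p_{Borealis} + p_{Alta}).
∂π/∂p_{Borealis} = 238 − 6p_{Borealis} + p_{Alta} = 0 ⇒ p_{Borealis} = 119/3 + (1/6)p_{Alta}.
The reaction-function slope is 1/6, so an 18-unit rise in p_{Alta} moves p_{Borealis} by 1/6 × 18 = 3. Borealis's best response rises — the actions are strategic complements.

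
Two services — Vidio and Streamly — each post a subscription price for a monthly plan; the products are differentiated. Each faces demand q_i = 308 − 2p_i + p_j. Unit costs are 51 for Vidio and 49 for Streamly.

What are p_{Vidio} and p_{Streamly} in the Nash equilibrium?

Vidio's profit: π = (p_{Vidio} − 51)(308 − 2p_{Vidio} + p_{Streamly}).
∂π/∂p_{Vidio} = 410 − 4p_{Vidio} + p_{Streamly} = 0 ⇒ p_{Vidio} = 102.5 + 0.25p_{Streamly}.
Similarly p_{Streamly} = 101.5 + 0.25p_{Vidio}.
Substituting the second reaction function into the first: p_{Vidio} = 102.5 + 0.25(101.5 + 0.25p_{Vidio}), which gives 0.9375p_{Vidio} = 127.875 ⇒ p_{Vidio} = 136.4.
Then p_{Streamly} = 101.5 + 0.25·136.4 = 135.6.

136.4, 135.6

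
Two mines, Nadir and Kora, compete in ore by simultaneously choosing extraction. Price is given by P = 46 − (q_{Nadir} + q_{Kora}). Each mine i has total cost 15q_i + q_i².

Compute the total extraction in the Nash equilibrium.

Mine Nadir's profit: π = q_{Nadir}(46 − (q_{Nadir} + q_{Kora})) − 15q_{Nadir} − q_{Nadir}².
∂π/∂q_{Nadir} = 31 − 4q_{Nadir} − q_{Kora} = 0, so q_{Nadir} = 7.75 − 0.25q_{Kora}.
Setting q_{Nadir} = q_{Kora} in the reaction function: q_{Nadir} = 7.75 − 0.25q_{Nadir}, so q_{Nadir} = 7.75 / 1.25 = 6.2.
Total extraction: 6.2 + 6.2 = 12.4.

12.4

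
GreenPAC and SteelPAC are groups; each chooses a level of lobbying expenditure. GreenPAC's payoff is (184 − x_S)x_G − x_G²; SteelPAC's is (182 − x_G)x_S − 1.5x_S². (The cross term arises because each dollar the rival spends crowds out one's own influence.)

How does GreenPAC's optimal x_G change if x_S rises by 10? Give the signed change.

-5

Expanding GreenPAC's payoff: 184x_G − x_Sx_G − x_G².
∂π/∂x_G = 184 − x_S − 2x_G = 0, so x_G = 92 − 0.5x_S.
The reaction-function slope is −0.5, so a 10-unit rise in x_S moves x_G by −0.5 × 10 = −5. GreenPAC's best response falls — the actions are strategic substitutes.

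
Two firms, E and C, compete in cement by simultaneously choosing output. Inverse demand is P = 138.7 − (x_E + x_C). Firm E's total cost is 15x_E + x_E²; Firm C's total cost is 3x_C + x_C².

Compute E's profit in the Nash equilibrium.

Firm E's profit: π = x_E(138.7 − (x_E + x_C)) − 15x_E − x_E².
∂π/∂x_E = 123.7 − 4x_E − x_C = 0, so x_E = 30.925 − 0.25x_C.
By the same steps for C: x_C = 33.925 − 0.25x_E.
Solving the two reaction functions simultaneously: (1 − (−0.25)(−0.25))x_E = 30.925 − 0.25·33.925, so 0.9375x_E = 3591/160 and x_E = 23.94.
Then x_C = 33.925 − 0.25·23.94 = 27.94.
Price P = 138.7 − 51.88 = 86.82.
E's profit: (86.82 − 15)·23.94 − (23.94)² = 1146.2472.

1146.2472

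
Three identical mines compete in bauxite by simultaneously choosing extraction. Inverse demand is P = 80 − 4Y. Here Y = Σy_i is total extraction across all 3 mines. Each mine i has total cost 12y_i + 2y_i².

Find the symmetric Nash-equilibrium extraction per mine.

3.4

A representative mine's profit is π_i = y_i(80 − 4Y) − 12y_i − 2y_i², with Y = y_i + Σ_{j≠i} y_j.
First-order condition: 68 − 12y_i − 4Σ_{j≠i} y_j = 0.
In a symmetric equilibrium every mine chooses the same y, so Σ_{j≠i} y_j = 2y. The condition becomes 68 − 20y = 0, giving y = 68/20 = 3.4.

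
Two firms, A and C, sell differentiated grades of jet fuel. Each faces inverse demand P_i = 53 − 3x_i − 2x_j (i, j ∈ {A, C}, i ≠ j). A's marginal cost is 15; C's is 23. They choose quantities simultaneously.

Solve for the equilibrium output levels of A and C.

Firm A's profit: π = x_A(53 − 3x_A − 2x_C) − 15x_A.
∂π/∂x_A = 38 − 6x_A − 2x_C = 0 ⇒ x_A = 19/3 − (1/3)x_C.
Similarly x_C = 5 − (1/3)x_A.
Substituting the second reaction function into the first: x_A = 19/3 − (1/3)(5 − (1/3)x_A), which gives (8/9)x_A = 14/3 ⇒ x_A = 5.25.
Then x_C = 5 − (1/3)·5.25 = 3.25.

5.25, 3.25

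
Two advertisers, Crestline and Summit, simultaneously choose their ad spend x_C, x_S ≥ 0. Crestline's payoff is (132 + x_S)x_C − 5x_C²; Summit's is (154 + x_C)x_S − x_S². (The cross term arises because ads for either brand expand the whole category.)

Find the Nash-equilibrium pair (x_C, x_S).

22, 88

Expanding Crestline's payoff: 132x_C + x_Sx_C − 5x_C².
∂π/∂x_C = 132 + x_S − 10x_C = 0, so x_C = 13.2 + 0.1x_S.
Likewise for Summit: x_S = 77 + 0.5x_C.
Solving the two reaction functions simultaneously: (1 − (0.1)(0.5))x_C = 13.2 + 0.1·77, so 0.95x_C = 20.9 and x_C = 22.
Then x_S = 77 + 0.5·22 = 88.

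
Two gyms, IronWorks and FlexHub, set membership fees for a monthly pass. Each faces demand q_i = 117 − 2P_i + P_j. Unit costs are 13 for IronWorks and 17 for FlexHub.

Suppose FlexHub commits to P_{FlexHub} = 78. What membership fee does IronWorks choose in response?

IronWorks's profit: π = (P_{IronWorks} − 13)(117 − 2P_{IronWorks} + P_{FlexHub}).
∂π/∂P_{IronWorks} = 143 − 4P_{IronWorks} + P_{FlexHub} = 0 ⇒ P_{IronWorks} = 35.75 + 0.25P_{FlexHub}.
At P_{FlexHub} = 78: P_{IronWorks} = 35.75 + 0.25·78 = 55.25.

55.25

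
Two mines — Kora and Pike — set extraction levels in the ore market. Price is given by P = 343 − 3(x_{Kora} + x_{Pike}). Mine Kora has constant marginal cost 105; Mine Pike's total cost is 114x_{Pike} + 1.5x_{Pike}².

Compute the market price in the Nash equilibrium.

Mine Kora's profit: π = x_{Kora}(343 − 3(x_{Kora} + x_{Pike})) − 105x_{Kora}.
∂π/∂x_{Kora} = 238 − 6x_{Kora} − 3x_{Pike} = 0, so x_{Kora} = 119/3 − 0.5x_{Pike}.
For Pike: ∂π/∂x_{Pike} = 229 − 9x_{Pike} − 3x_{Kora} = 0 ⇒ x_{Pike} = 229/9 − (1/3)x_{Kora}.
Solving the two reaction functions simultaneously: (1 − (−0.5)(−1/3))x_{Kora} = 119/3 − 0.5·(229/9), so (5/6)x_{Kora} = 485/18 and x_{Kora} = 97/3.
Then x_{Pike} = 229/9 − (1/3)·(97/3) = 44/3.
Equilibrium price: P = 343 − 3·47 = 202.

202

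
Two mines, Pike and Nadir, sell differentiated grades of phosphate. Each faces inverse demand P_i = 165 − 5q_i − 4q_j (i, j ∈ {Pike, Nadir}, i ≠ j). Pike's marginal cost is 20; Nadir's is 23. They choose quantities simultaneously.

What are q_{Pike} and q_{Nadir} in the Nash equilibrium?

Mine Pike's profit: π = q_{Pike}(165 − 5q_{Pike} − 4q_{Nadir}) − 20q_{Pike}.
∂π/∂q_{Pike} = 145 − 10q_{Pike} − 4q_{Nadir} = 0 ⇒ q_{Pike} = 14.5 − 0.4q_{Nadir}.
Similarly q_{Nadir} = 14.2 − 0.4q_{Pike}.
Substituting the second reaction function into the first: q_{Pike} = 14.5 − 0.4(14.2 − 0.4q_{Pike}), which gives 0.84q_{Pike} = 8.82 ⇒ q_{Pike} = 10.5.
Then q_{Nadir} = 14.2 − 0.4·10.5 = 10.

10.5, 10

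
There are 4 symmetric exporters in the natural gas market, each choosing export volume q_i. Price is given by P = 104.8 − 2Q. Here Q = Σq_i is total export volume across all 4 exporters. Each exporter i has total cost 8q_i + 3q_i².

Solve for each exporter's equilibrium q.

A representative exporter's profit is π_i = q_i(104.8 − 2Q) − 8q_i − 3q_i², with Q = q_i + Σ_{j≠i} q_j.
First-order condition: 96.8 − 10q_i − 2Σ_{j≠i} q_j = 0.
In a symmetric equilibrium every exporter chooses the same q, so Σ_{j≠i} q_j = 3q. The condition becomes 96.8 − 16q = 0, giving q = 96.8/16 = 6.05.

6.05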